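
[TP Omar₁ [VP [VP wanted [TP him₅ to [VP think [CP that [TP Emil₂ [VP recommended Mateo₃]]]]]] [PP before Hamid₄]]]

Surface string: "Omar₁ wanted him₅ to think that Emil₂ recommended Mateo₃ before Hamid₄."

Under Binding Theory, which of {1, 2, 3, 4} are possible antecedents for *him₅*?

*him* is a pronoun, so Principle B applies: it must be free in its binding domain.
Binding domain of *him₅*: the matrix TP, whose subject is Omar₁.
*Omar₁* c-commands the pronoun within its binding domain → coindexation would violate Principle B.
*Emil₂*: the pronoun c-commands this R-expression → coindexation would violate Principle C on *Emil₂*.
*Mateo₃*: the pronoun c-commands this R-expression → coindexation would violate Principle C on *Mateo₃*.
*Hamid₄* and the pronoun do not c-command one another → neither Principle B nor Principle C is at stake; coindexation permitted.

{4}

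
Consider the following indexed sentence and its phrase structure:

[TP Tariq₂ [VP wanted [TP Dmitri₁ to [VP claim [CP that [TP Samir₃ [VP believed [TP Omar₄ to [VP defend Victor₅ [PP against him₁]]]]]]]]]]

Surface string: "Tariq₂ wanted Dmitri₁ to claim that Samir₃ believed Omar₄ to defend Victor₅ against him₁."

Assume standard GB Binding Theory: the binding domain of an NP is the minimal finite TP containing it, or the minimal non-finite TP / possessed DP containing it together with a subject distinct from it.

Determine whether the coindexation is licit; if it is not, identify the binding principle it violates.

grammatical

The two coindexed NPs are *Dmitri₁* and *him₁*.
*him₁* is a pronoun; its binding domain is the embedded TP, whose subject is Omar₄. Within that domain it is c-commanded only by *Omar₄*, *Victor₅*, which carry a different index — the pronoun is free locally, so Principle B holds.
*Dmitri₁* is an R-expression; *him₁* does not c-command it, and no other NP shares its index, so Principle C is satisfied.
All principles are respected.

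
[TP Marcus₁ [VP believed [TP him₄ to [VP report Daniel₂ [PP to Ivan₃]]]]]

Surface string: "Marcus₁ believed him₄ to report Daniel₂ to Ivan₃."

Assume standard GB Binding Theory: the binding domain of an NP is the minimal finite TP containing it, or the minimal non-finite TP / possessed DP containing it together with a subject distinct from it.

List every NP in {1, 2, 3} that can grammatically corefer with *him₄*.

*him* is a pronoun, so Principle B applies: it must be free in its binding domain.
Binding domain of *him₄*: the matrix TP, whose subject is Marcus₁.
*Marcus₁* c-commands the pronoun within its binding domain → coindexation would violate Principle B.
*Daniel₂*: the pronoun c-commands this R-expression → coindexation would violate Principle C on *Daniel₂*.
*Ivan₃*: the pronoun c-commands this R-expression → coindexation would violate Principle C on *Ivan₃*.

none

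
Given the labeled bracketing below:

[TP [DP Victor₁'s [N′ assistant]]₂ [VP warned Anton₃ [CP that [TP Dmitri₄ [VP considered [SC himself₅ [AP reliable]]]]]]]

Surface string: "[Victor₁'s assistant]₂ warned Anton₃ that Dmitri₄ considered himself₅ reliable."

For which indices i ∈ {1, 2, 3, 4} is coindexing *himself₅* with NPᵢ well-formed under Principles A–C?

*himself* is an anaphor, so Principle A applies: it must be bound in its binding domain.
Binding domain of *himself₅*: the embedded TP, whose subject is Dmitri₄.
*Victor₁* does not c-command the anaphor → cannot bind it.
*[Victor₁'s assistant]₂* c-commands the anaphor but is outside its binding domain → cannot satisfy Principle A.
*Anton₃* c-commands the anaphor but is outside its binding domain → cannot satisfy Principle A.
*Dmitri₄* c-commands the anaphor within its binding domain → licit binder.

{4}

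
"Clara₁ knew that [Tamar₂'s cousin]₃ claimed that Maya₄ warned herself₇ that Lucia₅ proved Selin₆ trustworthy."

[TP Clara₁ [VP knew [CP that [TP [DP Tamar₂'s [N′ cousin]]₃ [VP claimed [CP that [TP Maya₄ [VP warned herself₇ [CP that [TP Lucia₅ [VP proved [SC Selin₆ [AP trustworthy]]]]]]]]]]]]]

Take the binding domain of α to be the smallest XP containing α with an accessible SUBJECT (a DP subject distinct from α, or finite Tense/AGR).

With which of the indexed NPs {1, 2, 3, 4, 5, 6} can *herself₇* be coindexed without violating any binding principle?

*herself* is an anaphor, so Principle A applies: it must be bound in its binding domain.
Binding domain of *herself₇*: the embedded TP, whose subject is Maya₄.
*Clara₁* c-commands the anaphor but is outside its binding domain → cannot satisfy Principle A.
*Tamar₂* does not c-command the anaphor → cannot bind it.
*[Tamar₂'s cousin]₃* c-commands the anaphor but is outside its binding domain → cannot satisfy Principle A.
*Maya₄* c-commands the anaphor within its binding domain → licit binder.
*Lucia₅* does not c-command the anaphor → cannot bind it.
*Selin₆* does not c-command the anaphor → cannot bind it.

{4}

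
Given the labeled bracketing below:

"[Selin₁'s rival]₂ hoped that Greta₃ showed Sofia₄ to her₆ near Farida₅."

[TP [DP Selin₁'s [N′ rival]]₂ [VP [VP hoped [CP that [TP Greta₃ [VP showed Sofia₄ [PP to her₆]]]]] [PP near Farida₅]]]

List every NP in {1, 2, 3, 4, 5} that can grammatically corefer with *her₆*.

*her* is a pronoun, so Principle B applies: it must be free in its binding domain.
Binding domain of *her₆*: the embedded TP, whose subject is Greta₃.
*Selin₁* and the pronoun do not c-command one another → neither Principle B nor Principle C is at stake; coindexation permitted.
*[Selin₁'s rival]₂* c-commands the pronoun but from outside its binding domain, and is not c-commanded by it → coindexation permitted.
*Greta₃* c-commands the pronoun within its binding domain → coindexation would violate Principle B.
*Sofia₄* c-commands the pronoun within its binding domain → coindexation would violate Principle B.
*Farida₅* and the pronoun do not c-command one another → neither Principle B nor Principle C is at stake; coindexation permitted.

{1, 2, 5}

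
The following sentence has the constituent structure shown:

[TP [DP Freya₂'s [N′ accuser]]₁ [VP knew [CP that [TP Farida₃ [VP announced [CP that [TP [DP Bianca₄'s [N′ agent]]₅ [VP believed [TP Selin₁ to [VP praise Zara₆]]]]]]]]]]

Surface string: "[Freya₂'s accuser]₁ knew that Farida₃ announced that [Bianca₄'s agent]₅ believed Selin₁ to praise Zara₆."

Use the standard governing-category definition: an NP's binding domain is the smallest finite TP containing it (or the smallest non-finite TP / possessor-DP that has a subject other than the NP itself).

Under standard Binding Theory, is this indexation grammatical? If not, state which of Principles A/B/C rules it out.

The two coindexed NPs are *[Freya₂'s accuser]₁* and *Selin₁*.
*Selin₁* is an R-expression. Principle C requires it to be free everywhere.
*[Freya₂'s accuser]₁* c-commands it and carries the same index.
The R-expression is bound → Principle C violation.

Principle C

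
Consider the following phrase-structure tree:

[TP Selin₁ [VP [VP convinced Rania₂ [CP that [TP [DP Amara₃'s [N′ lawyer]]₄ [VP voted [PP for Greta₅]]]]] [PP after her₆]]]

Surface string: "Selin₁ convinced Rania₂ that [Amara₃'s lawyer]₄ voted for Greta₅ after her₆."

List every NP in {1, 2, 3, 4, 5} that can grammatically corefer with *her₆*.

*her* is a pronoun, so Principle B applies: it must be free in its binding domain.
Binding domain of *her₆*: the matrix TP, whose subject is Selin₁.
*Selin₁* c-commands the pronoun within its binding domain → coindexation would violate Principle B.
*Rania₂* and the pronoun do not c-command one another → neither Principle B nor Principle C is at stake; coindexation permitted.
*Amara₃* and the pronoun do not c-command one another → neither Principle B nor Principle C is at stake; coindexation permitted.
*[Amara₃'s lawyer]₄* and the pronoun do not c-command one another → neither Principle B nor Principle C is at stake; coindexation permitted.
*Greta₅* and the pronoun do not c-command one another → neither Principle B nor Principle C is at stake; coindexation permitted.

{2, 3, 4, 5}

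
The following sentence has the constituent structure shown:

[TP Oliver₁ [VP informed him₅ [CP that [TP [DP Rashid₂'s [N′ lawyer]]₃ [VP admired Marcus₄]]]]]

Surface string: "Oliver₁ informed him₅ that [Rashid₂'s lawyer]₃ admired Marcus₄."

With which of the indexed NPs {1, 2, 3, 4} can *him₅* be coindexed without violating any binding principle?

*him* is a pronoun, so Principle B applies: it must be free in its binding domain.
Binding domain of *him₅*: the matrix TP, whose subject is Oliver₁.
*Oliver₁* c-commands the pronoun within its binding domain → coindexation would violate Principle B.
*Rashid₂*: the pronoun c-commands this R-expression → coindexation would violate Principle C on *Rashid₂*.
*[Rashid₂'s lawyer]₃*: the pronoun c-commands this R-expression → coindexation would violate Principle C on *[Rashid₂'s lawyer]₃*.
*Marcus₄*: the pronoun c-commands this R-expression → coindexation would violate Principle C on *Marcus₄*.

none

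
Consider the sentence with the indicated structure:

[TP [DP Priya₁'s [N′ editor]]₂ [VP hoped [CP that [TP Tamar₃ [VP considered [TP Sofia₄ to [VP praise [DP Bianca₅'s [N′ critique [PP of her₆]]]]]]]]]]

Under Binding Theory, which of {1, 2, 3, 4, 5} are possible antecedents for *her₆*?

{1, 2, 3, 4}

*her* is a pronoun, so Principle B applies: it must be free in its binding domain.
Binding domain of *her₆*: the possessed DP, whose subject is Bianca₅.
*Priya₁* and the pronoun do not c-command one another → neither Principle B nor Principle C is at stake; coindexation permitted.
*[Priya₁'s editor]₂* c-commands the pronoun but from outside its binding domain, and is not c-commanded by it → coindexation permitted.
*Tamar₃* c-commands the pronoun but from outside its binding domain, and is not c-commanded by it → coindexation permitted.
*Sofia₄* c-commands the pronoun but from outside its binding domain, and is not c-commanded by it → coindexation permitted.
*Bianca₅* c-commands the pronoun within its binding domain → coindexation would violate Principle B.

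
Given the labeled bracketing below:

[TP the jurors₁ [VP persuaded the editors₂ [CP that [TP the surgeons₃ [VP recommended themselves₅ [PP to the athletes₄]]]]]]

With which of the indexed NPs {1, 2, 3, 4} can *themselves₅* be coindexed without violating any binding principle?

{3}

*themselves* is an anaphor, so Principle A applies: it must be bound in its binding domain.
Binding domain of *themselves₅*: the embedded TP, whose subject is the surgeons₃.
*the jurors₁* c-commands the anaphor but is outside its binding domain → cannot satisfy Principle A.
*the editors₂* c-commands the anaphor but is outside its binding domain → cannot satisfy Principle A.
*the surgeons₃* c-commands the anaphor within its binding domain → licit binder.
*the athletes₄* does not c-command the anaphor → cannot bind it.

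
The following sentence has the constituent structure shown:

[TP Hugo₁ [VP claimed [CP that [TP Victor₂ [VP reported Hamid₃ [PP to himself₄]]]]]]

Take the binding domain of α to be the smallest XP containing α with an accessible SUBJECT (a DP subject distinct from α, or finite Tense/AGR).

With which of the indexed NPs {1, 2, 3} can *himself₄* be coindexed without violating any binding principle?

*himself* is an anaphor, so Principle A applies: it must be bound in its binding domain.
Binding domain of *himself₄*: the embedded TP, whose subject is Victor₂.
*Hugo₁* c-commands the anaphor but is outside its binding domain → cannot satisfy Principle A.
*Victor₂* c-commands the anaphor within its binding domain → licit binder.
*Hamid₃* c-commands the anaphor within its binding domain → licit binder.

{2, 3}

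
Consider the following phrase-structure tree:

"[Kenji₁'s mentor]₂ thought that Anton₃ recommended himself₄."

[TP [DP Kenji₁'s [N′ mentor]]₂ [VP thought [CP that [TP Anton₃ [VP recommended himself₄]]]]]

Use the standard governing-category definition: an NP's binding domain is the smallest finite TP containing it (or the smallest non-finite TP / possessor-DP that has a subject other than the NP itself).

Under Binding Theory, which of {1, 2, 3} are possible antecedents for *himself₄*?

{3}

*himself* is an anaphor, so Principle A applies: it must be bound in its binding domain.
Binding domain of *himself₄*: the embedded TP, whose subject is Anton₃.
*Kenji₁* does not c-command the anaphor → cannot bind it.
*[Kenji₁'s mentor]₂* c-commands the anaphor but is outside its binding domain → cannot satisfy Principle A.
*Anton₃* c-commands the anaphor within its binding domain → licit binder.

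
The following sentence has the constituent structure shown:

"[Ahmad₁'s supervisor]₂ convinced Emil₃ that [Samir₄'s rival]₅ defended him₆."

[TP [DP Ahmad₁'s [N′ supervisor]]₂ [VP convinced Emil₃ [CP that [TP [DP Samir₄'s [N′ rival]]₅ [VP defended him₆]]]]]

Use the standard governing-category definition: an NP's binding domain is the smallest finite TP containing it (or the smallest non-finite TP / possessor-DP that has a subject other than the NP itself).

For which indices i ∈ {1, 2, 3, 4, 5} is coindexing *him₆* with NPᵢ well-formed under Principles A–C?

{1, 2, 3, 4}

*him* is a pronoun, so Principle B applies: it must be free in its binding domain.
Binding domain of *him₆*: the embedded TP, whose subject is [Samir₄'s rival]₅.
*Ahmad₁* and the pronoun do not c-command one another → neither Principle B nor Principle C is at stake; coindexation permitted.
*[Ahmad₁'s supervisor]₂* c-commands the pronoun but from outside its binding domain, and is not c-commanded by it → coindexation permitted.
*Emil₃* c-commands the pronoun but from outside its binding domain, and is not c-commanded by it → coindexation permitted.
*Samir₄* and the pronoun do not c-command one another → neither Principle B nor Principle C is at stake; coindexation permitted.
*[Samir₄'s rival]₅* c-commands the pronoun within its binding domain → coindexation would violate Principle B.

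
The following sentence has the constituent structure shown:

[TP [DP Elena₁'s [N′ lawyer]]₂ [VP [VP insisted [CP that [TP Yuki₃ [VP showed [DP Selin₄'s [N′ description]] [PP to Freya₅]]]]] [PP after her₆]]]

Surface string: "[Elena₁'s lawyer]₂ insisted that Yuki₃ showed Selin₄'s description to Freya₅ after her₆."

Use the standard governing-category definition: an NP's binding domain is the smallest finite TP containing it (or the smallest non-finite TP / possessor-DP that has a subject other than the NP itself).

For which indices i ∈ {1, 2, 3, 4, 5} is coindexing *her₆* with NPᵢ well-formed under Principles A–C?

{1, 3, 4, 5}

*her* is a pronoun, so Principle B applies: it must be free in its binding domain.
Binding domain of *her₆*: the matrix TP, whose subject is [Elena₁'s lawyer]₂.
*Elena₁* and the pronoun do not c-command one another → neither Principle B nor Principle C is at stake; coindexation permitted.
*[Elena₁'s lawyer]₂* c-commands the pronoun within its binding domain → coindexation would violate Principle B.
*Yuki₃* and the pronoun do not c-command one another → neither Principle B nor Principle C is at stake; coindexation permitted.
*Selin₄* and the pronoun do not c-command one another → neither Principle B nor Principle C is at stake; coindexation permitted.
*Freya₅* and the pronoun do not c-command one another → neither Principle B nor Principle C is at stake; coindexation permitted.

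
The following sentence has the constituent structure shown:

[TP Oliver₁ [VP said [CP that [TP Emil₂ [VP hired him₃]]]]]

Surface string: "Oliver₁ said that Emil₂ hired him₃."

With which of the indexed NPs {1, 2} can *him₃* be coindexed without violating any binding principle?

*him* is a pronoun, so Principle B applies: it must be free in its binding domain.
Binding domain of *him₃*: the embedded TP, whose subject is Emil₂.
*Oliver₁* c-commands the pronoun but from outside its binding domain, and is not c-commanded by it → coindexation permitted.
*Emil₂* c-commands the pronoun within its binding domain → coindexation would violate Principle B.

{1}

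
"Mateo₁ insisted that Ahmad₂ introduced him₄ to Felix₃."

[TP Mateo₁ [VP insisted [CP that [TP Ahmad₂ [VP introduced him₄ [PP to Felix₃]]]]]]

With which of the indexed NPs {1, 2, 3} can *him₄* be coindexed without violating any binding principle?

*him* is a pronoun, so Principle B applies: it must be free in its binding domain.
Binding domain of *him₄*: the embedded TP, whose subject is Ahmad₂.
*Mateo₁* c-commands the pronoun but from outside its binding domain, and is not c-commanded by it → coindexation permitted.
*Ahmad₂* c-commands the pronoun within its binding domain → coindexation would violate Principle B.
*Felix₃*: the pronoun c-commands this R-expression → coindexation would violate Principle C on *Felix₃*.

{1}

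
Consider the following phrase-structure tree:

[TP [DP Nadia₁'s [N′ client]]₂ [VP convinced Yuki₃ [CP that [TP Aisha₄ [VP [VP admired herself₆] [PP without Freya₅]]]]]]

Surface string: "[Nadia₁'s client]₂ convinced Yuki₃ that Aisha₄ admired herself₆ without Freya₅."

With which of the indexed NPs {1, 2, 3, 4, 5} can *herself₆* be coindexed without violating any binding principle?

{4}

*herself* is an anaphor, so Principle A applies: it must be bound in its binding domain.
Binding domain of *herself₆*: the embedded TP, whose subject is Aisha₄.
*Nadia₁* does not c-command the anaphor → cannot bind it.
*[Nadia₁'s client]₂* c-commands the anaphor but is outside its binding domain → cannot satisfy Principle A.
*Yuki₃* c-commands the anaphor but is outside its binding domain → cannot satisfy Principle A.
*Aisha₄* c-commands the anaphor within its binding domain → licit binder.
*Freya₅* does not c-command the anaphor → cannot bind it.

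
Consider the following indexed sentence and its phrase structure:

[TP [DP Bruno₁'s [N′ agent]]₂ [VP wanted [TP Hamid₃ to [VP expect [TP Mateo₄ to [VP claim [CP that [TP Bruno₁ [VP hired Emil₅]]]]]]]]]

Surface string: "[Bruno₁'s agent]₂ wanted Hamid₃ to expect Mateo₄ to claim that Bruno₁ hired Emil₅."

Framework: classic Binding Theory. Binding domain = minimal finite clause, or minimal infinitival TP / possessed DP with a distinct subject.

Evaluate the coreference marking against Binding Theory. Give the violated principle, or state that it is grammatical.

The two coindexed NPs are *Bruno₁* and *Bruno₁*.
*Bruno₁* is an R-expression; no coindexed NP c-commands it, so Principle C holds.
*Bruno₁* is an R-expression; *Bruno₁* does not c-command it, and no other NP shares its index, so Principle C is satisfied.
All principles are respected.

grammatical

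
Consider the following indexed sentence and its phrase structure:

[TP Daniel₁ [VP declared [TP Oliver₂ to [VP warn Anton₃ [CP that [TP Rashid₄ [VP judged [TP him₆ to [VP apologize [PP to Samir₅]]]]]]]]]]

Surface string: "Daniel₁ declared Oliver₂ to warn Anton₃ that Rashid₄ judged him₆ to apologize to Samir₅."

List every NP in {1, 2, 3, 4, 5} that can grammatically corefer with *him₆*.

{1, 2, 3}

*him* is a pronoun, so Principle B applies: it must be free in its binding domain.
Binding domain of *him₆*: the embedded TP, whose subject is Rashid₄.
*Daniel₁* c-commands the pronoun but from outside its binding domain, and is not c-commanded by it → coindexation permitted.
*Oliver₂* c-commands the pronoun but from outside its binding domain, and is not c-commanded by it → coindexation permitted.
*Anton₃* c-commands the pronoun but from outside its binding domain, and is not c-commanded by it → coindexation permitted.
*Rashid₄* c-commands the pronoun within its binding domain → coindexation would violate Principle B.
*Samir₅*: the pronoun c-commands this R-expression → coindexation would violate Principle C on *Samir₅*.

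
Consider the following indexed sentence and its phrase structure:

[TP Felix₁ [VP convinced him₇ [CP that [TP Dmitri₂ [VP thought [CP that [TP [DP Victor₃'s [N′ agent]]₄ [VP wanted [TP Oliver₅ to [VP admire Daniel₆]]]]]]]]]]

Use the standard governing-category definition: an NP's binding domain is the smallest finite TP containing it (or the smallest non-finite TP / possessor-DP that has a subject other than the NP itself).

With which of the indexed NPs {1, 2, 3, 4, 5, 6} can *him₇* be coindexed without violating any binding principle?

*him* is a pronoun, so Principle B applies: it must be free in its binding domain.
Binding domain of *him₇*: the matrix TP, whose subject is Felix₁.
*Felix₁* c-commands the pronoun within its binding domain → coindexation would violate Principle B.
*Dmitri₂*: the pronoun c-commands this R-expression → coindexation would violate Principle C on *Dmitri₂*.
*Victor₃*: the pronoun c-commands this R-expression → coindexation would violate Principle C on *Victor₃*.
*[Victor₃'s agent]₄*: the pronoun c-commands this R-expression → coindexation would violate Principle C on *[Victor₃'s agent]₄*.
*Oliver₅*: the pronoun c-commands this R-expression → coindexation would violate Principle C on *Oliver₅*.
*Daniel₆*: the pronoun c-commands this R-expression → coindexation would violate Principle C on *Daniel₆*.

none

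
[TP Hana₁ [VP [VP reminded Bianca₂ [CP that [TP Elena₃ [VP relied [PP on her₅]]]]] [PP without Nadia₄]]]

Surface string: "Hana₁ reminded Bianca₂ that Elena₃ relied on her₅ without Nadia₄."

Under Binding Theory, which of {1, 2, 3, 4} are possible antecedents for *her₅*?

*her* is a pronoun, so Principle B applies: it must be free in its binding domain.
Binding domain of *her₅*: the embedded TP, whose subject is Elena₃.
*Hana₁* c-commands the pronoun but from outside its binding domain, and is not c-commanded by it → coindexation permitted.
*Bianca₂* c-commands the pronoun but from outside its binding domain, and is not c-commanded by it → coindexation permitted.
*Elena₃* c-commands the pronoun within its binding domain → coindexation would violate Principle B.
*Nadia₄* and the pronoun do not c-command one another → neither Principle B nor Principle C is at stake; coindexation permitted.

{1, 2, 4}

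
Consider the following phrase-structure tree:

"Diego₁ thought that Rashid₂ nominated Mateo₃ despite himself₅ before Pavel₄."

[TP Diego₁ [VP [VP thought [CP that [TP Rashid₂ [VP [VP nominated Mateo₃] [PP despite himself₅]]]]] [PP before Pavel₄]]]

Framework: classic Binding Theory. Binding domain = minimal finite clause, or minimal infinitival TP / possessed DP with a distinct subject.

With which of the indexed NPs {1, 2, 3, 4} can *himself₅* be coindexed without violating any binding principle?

*himself* is an anaphor, so Principle A applies: it must be bound in its binding domain.
Binding domain of *himself₅*: the embedded TP, whose subject is Rashid₂.
*Diego₁* c-commands the anaphor but is outside its binding domain → cannot satisfy Principle A.
*Rashid₂* c-commands the anaphor within its binding domain → licit binder.
*Mateo₃* does not c-command the anaphor → cannot bind it.
*Pavel₄* does not c-command the anaphor → cannot bind it.

{2}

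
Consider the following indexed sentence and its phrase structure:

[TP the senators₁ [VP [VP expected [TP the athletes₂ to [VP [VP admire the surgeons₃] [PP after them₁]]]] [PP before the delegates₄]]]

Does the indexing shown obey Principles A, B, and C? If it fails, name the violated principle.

The two coindexed NPs are *the senators₁* and *them₁*.
*them₁* is a pronoun; its binding domain is the embedded TP, whose subject is the athletes₂. Within that domain it is c-commanded only by *the athletes₂*, which carries a different index — the pronoun is free locally, so Principle B holds.
*the senators₁* is an R-expression; *them₁* does not c-command it, and no other NP shares its index, so Principle C is satisfied.
All principles are respected.

grammatical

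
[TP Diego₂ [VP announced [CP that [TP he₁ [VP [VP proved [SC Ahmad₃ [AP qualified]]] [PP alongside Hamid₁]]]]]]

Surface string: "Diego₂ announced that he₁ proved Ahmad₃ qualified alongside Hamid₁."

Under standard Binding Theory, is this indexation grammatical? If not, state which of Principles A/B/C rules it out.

The two coindexed NPs are *he₁* and *Hamid₁*.
*Hamid₁* is an R-expression. Principle C requires it to be free everywhere.
*he₁* c-commands it and carries the same index.
The R-expression is bound → Principle C violation.

Principle C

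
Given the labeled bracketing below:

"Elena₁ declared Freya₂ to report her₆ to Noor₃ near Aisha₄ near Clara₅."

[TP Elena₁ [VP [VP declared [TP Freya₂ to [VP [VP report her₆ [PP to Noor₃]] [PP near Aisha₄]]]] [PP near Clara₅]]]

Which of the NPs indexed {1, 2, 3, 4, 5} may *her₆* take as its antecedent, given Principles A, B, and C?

{1, 4, 5}

*her* is a pronoun, so Principle B applies: it must be free in its binding domain.
Binding domain of *her₆*: the embedded TP, whose subject is Freya₂.
*Elena₁* c-commands the pronoun but from outside its binding domain, and is not c-commanded by it → coindexation permitted.
*Freya₂* c-commands the pronoun within its binding domain → coindexation would violate Principle B.
*Noor₃*: the pronoun c-commands this R-expression → coindexation would violate Principle C on *Noor₃*.
*Aisha₄* and the pronoun do not c-command one another → neither Principle B nor Principle C is at stake; coindexation permitted.
*Clara₅* and the pronoun do not c-command one another → neither Principle B nor Principle C is at stake; coindexation permitted.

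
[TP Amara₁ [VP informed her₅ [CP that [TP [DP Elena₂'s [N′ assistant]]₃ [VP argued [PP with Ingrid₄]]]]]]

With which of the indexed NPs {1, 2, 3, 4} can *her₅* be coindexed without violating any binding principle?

*her* is a pronoun, so Principle B applies: it must be free in its binding domain.
Binding domain of *her₅*: the matrix TP, whose subject is Amara₁.
*Amara₁* c-commands the pronoun within its binding domain → coindexation would violate Principle B.
*Elena₂*: the pronoun c-commands this R-expression → coindexation would violate Principle C on *Elena₂*.
*[Elena₂'s assistant]₃*: the pronoun c-commands this R-expression → coindexation would violate Principle C on *[Elena₂'s assistant]₃*.
*Ingrid₄*: the pronoun c-commands this R-expression → coindexation would violate Principle C on *Ingrid₄*.

none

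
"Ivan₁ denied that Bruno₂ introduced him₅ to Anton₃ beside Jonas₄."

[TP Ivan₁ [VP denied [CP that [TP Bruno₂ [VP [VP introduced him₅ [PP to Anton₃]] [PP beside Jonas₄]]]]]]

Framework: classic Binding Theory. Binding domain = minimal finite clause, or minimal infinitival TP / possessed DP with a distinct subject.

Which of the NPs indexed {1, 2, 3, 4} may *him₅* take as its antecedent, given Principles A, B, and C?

*him* is a pronoun, so Principle B applies: it must be free in its binding domain.
Binding domain of *him₅*: the embedded TP, whose subject is Bruno₂.
*Ivan₁* c-commands the pronoun but from outside its binding domain, and is not c-commanded by it → coindexation permitted.
*Bruno₂* c-commands the pronoun within its binding domain → coindexation would violate Principle B.
*Anton₃*: the pronoun c-commands this R-expression → coindexation would violate Principle C on *Anton₃*.
*Jonas₄* and the pronoun do not c-command one another → neither Principle B nor Principle C is at stake; coindexation permitted.

{1, 4}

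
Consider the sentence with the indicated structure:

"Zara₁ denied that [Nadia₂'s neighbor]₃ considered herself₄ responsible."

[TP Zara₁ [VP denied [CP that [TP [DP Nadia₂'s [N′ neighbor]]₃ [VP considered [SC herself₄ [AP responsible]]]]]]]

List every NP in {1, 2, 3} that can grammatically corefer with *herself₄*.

{3}

*herself* is an anaphor, so Principle A applies: it must be bound in its binding domain.
Binding domain of *herself₄*: the embedded TP, whose subject is [Nadia₂'s neighbor]₃.
*Zara₁* c-commands the anaphor but is outside its binding domain → cannot satisfy Principle A.
*Nadia₂* does not c-command the anaphor → cannot bind it.
*[Nadia₂'s neighbor]₃* c-commands the anaphor within its binding domain → licit binder.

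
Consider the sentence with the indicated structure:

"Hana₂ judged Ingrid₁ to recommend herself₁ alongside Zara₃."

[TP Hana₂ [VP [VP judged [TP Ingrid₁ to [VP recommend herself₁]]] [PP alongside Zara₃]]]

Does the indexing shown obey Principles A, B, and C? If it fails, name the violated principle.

grammatical

The two coindexed NPs are *Ingrid₁* and *herself₁*.
*herself₁* is an anaphor; its binding domain is the embedded TP, whose subject is Ingrid₁. *Ingrid₁* c-commands it within that domain and shares its index, so Principle A is satisfied.
*Ingrid₁* is an R-expression; *herself₁* does not c-command it, and no other NP shares its index, so Principle C is satisfied.
All principles are respected.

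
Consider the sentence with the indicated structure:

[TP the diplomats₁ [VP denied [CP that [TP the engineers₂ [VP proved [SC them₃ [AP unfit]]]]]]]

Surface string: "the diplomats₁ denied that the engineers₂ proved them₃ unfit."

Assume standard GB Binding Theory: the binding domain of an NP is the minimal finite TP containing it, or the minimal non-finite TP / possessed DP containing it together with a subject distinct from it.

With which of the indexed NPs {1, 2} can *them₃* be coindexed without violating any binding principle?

*them* is a pronoun, so Principle B applies: it must be free in its binding domain.
Binding domain of *them₃*: the embedded TP, whose subject is the engineers₂.
*the diplomats₁* c-commands the pronoun but from outside its binding domain, and is not c-commanded by it → coindexation permitted.
*the engineers₂* c-commands the pronoun within its binding domain → coindexation would violate Principle B.

{1}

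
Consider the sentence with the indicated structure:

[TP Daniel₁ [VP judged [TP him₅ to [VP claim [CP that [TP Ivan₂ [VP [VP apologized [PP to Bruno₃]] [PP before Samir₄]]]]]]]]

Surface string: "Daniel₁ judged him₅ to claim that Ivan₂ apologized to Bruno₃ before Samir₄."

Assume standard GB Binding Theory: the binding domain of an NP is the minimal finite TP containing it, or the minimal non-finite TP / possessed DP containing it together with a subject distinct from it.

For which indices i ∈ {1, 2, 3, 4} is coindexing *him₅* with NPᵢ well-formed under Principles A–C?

none

*him* is a pronoun, so Principle B applies: it must be free in its binding domain.
Binding domain of *him₅*: the matrix TP, whose subject is Daniel₁.
*Daniel₁* c-commands the pronoun within its binding domain → coindexation would violate Principle B.
*Ivan₂*: the pronoun c-commands this R-expression → coindexation would violate Principle C on *Ivan₂*.
*Bruno₃*: the pronoun c-commands this R-expression → coindexation would violate Principle C on *Bruno₃*.
*Samir₄*: the pronoun c-commands this R-expression → coindexation would violate Principle C on *Samir₄*.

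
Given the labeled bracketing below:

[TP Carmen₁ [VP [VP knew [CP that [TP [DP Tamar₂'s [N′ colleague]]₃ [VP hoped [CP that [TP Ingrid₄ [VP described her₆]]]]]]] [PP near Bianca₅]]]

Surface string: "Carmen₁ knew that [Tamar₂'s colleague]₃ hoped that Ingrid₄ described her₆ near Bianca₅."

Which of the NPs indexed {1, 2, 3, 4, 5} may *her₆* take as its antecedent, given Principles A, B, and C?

*her* is a pronoun, so Principle B applies: it must be free in its binding domain.
Binding domain of *her₆*: the embedded TP, whose subject is Ingrid₄.
*Carmen₁* c-commands the pronoun but from outside its binding domain, and is not c-commanded by it → coindexation permitted.
*Tamar₂* and the pronoun do not c-command one another → neither Principle B nor Principle C is at stake; coindexation permitted.
*[Tamar₂'s colleague]₃* c-commands the pronoun but from outside its binding domain, and is not c-commanded by it → coindexation permitted.
*Ingrid₄* c-commands the pronoun within its binding domain → coindexation would violate Principle B.
*Bianca₅* and the pronoun do not c-command one another → neither Principle B nor Principle C is at stake; coindexation permitted.

{1, 2, 3, 5}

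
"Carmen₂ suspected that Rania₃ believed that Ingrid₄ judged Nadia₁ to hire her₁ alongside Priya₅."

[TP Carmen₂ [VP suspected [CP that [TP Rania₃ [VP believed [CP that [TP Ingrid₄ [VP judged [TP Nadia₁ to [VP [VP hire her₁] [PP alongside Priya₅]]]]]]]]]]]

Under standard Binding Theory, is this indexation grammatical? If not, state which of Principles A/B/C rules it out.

Principle B

The two coindexed NPs are *Nadia₁* and *her₁*.
*her₁* is a pronoun. Its binding domain is the embedded TP, whose subject is Nadia₁.
*Nadia₁* c-commands it within that domain and carries the same index.
The pronoun is locally bound → Principle B violation.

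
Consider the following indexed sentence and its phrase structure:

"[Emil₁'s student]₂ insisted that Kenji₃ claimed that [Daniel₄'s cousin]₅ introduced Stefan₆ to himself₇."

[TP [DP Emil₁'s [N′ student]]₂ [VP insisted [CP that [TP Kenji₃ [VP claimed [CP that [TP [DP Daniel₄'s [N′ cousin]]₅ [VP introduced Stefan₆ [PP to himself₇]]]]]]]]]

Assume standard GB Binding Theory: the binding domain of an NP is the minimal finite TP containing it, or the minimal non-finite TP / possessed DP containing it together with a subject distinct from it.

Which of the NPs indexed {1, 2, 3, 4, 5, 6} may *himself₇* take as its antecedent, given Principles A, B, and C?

*himself* is an anaphor, so Principle A applies: it must be bound in its binding domain.
Binding domain of *himself₇*: the embedded TP, whose subject is [Daniel₄'s cousin]₅.
*Emil₁* does not c-command the anaphor → cannot bind it.
*[Emil₁'s student]₂* c-commands the anaphor but is outside its binding domain → cannot satisfy Principle A.
*Kenji₃* c-commands the anaphor but is outside its binding domain → cannot satisfy Principle A.
*Daniel₄* does not c-command the anaphor → cannot bind it.
*[Daniel₄'s cousin]₅* c-commands the anaphor within its binding domain → licit binder.
*Stefan₆* c-commands the anaphor within its binding domain → licit binder.

{5, 6}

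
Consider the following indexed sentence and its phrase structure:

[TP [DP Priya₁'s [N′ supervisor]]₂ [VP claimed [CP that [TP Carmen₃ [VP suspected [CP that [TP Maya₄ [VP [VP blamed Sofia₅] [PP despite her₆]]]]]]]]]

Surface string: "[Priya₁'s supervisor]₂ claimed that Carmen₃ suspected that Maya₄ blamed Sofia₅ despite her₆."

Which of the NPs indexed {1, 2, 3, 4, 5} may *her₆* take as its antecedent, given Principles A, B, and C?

{1, 2, 3, 5}

*her* is a pronoun, so Principle B applies: it must be free in its binding domain.
Binding domain of *her₆*: the embedded TP, whose subject is Maya₄.
*Priya₁* and the pronoun do not c-command one another → neither Principle B nor Principle C is at stake; coindexation permitted.
*[Priya₁'s supervisor]₂* c-commands the pronoun but from outside its binding domain, and is not c-commanded by it → coindexation permitted.
*Carmen₃* c-commands the pronoun but from outside its binding domain, and is not c-commanded by it → coindexation permitted.
*Maya₄* c-commands the pronoun within its binding domain → coindexation would violate Principle B.
*Sofia₅* and the pronoun do not c-command one another → neither Principle B nor Principle C is at stake; coindexation permitted.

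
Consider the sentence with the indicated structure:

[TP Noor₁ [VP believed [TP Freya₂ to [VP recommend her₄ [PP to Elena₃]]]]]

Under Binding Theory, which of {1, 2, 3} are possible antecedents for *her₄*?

*her* is a pronoun, so Principle B applies: it must be free in its binding domain.
Binding domain of *her₄*: the embedded TP, whose subject is Freya₂.
*Noor₁* c-commands the pronoun but from outside its binding domain, and is not c-commanded by it → coindexation permitted.
*Freya₂* c-commands the pronoun within its binding domain → coindexation would violate Principle B.
*Elena₃*: the pronoun c-commands this R-expression → coindexation would violate Principle C on *Elena₃*.

{1}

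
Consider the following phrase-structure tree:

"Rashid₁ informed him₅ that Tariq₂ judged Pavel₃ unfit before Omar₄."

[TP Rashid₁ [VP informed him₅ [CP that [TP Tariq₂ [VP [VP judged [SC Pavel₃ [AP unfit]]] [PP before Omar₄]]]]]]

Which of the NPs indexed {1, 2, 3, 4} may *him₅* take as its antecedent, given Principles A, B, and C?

*him* is a pronoun, so Principle B applies: it must be free in its binding domain.
Binding domain of *him₅*: the matrix TP, whose subject is Rashid₁.
*Rashid₁* c-commands the pronoun within its binding domain → coindexation would violate Principle B.
*Tariq₂*: the pronoun c-commands this R-expression → coindexation would violate Principle C on *Tariq₂*.
*Pavel₃*: the pronoun c-commands this R-expression → coindexation would violate Principle C on *Pavel₃*.
*Omar₄*: the pronoun c-commands this R-expression → coindexation would violate Principle C on *Omar₄*.

none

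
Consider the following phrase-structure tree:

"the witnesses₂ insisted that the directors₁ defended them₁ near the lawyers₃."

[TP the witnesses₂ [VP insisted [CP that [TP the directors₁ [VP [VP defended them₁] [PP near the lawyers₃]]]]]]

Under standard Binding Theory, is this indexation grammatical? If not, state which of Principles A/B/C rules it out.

The two coindexed NPs are *the directors₁* and *them₁*.
*them₁* is a pronoun. Its binding domain is the embedded TP, whose subject is the directors₁.
*the directors₁* c-commands it within that domain and carries the same index.
The pronoun is locally bound → Principle B violation.

Principle B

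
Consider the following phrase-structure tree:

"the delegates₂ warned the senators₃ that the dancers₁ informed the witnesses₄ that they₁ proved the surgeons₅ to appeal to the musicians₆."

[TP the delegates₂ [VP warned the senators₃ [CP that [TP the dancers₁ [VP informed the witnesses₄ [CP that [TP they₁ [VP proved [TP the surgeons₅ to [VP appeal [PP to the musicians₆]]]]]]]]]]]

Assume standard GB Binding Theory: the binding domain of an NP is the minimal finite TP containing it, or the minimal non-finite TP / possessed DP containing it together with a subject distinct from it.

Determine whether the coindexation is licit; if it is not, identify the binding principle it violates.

grammatical

The two coindexed NPs are *the dancers₁* and *they₁*.
*they₁* is a pronoun; nothing c-commands it within its binding domain (the embedded TP.), so Principle B holds trivially.
*the dancers₁* is an R-expression; *they₁* does not c-command it, and no other NP shares its index, so Principle C is satisfied.
All principles are respected.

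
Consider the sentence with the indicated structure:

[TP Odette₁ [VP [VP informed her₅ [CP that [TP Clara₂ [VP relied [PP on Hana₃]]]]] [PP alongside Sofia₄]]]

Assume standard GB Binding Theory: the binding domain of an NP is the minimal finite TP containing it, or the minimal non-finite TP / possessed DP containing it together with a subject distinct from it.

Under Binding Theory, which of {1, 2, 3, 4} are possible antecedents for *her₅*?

{4}

*her* is a pronoun, so Principle B applies: it must be free in its binding domain.
Binding domain of *her₅*: the matrix TP, whose subject is Odette₁.
*Odette₁* c-commands the pronoun within its binding domain → coindexation would violate Principle B.
*Clara₂*: the pronoun c-commands this R-expression → coindexation would violate Principle C on *Clara₂*.
*Hana₃*: the pronoun c-commands this R-expression → coindexation would violate Principle C on *Hana₃*.
*Sofia₄* and the pronoun do not c-command one another → neither Principle B nor Principle C is at stake; coindexation permitted.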